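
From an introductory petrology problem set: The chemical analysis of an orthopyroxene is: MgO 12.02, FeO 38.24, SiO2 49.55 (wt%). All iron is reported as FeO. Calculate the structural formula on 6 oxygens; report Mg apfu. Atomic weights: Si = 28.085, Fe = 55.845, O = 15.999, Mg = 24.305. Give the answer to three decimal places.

MgO: 12.02/40.304 = 0.29823 mol → 0.29823 mol Mg, 0.29823 mol O.
FeO: 38.24/71.844 = 0.53226 mol → 0.53226 mol Fe, 0.53226 mol O.
SiO2: 49.55/60.083 = 0.82469 mol → 0.82469 mol Si, 1.64938 mol O.
Total oxygen = 2.47987 mol. Normalization factor = 6/2.47987 = 2.41948.
Mg per 6 O = 0.29823 × 2.41948 = 0.722.

0.722 Mg apfu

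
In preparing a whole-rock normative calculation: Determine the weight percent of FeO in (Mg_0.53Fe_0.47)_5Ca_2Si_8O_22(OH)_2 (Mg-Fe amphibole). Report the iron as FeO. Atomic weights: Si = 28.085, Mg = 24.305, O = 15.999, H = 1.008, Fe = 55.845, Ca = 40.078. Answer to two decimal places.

Molar mass of (Mg_0.53Fe_0.47)_5Ca_2Si_8O_22(OH)_2 = 2.65*24.305 + 2.35*55.845 + 2*40.078 + 8*28.085 + 24*15.999 + 2*1.008 = 886.472 g/mol.
Each formula unit contains 2.35 Fe, equivalent to 2.35/1 = 2.3500 mol FeO.
M(FeO) = 1×55.845 + 1×15.999 = 71.844 g/mol.
Mass of FeO per formula unit = 2.3500 × 71.844 = 168.833 g.
FeO wt% = 168.833 / 886.472 × 100 = 19.05%.

19.05 wt%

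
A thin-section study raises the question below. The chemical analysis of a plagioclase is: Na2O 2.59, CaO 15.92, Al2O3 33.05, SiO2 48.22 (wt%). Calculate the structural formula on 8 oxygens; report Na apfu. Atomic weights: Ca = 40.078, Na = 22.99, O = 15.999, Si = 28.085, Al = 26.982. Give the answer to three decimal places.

0.230 Na apfu

Na2O (M=61.979): mol = 0.04179; Na = 0.08358, O = 0.04179.
CaO (M=56.077): mol = 0.28390; Ca = 0.28390, O = 0.28390.
Al2O3 (M=101.961): mol = 0.32414; Al = 0.64828, O = 0.97242.
SiO2 (M=60.083): mol = 0.80256; Si = 0.80256, O = 1.60512.
ΣO = 2.90323; factor = 8/ΣO = 2.75555.
Na apfu = 0.08358 × 2.75555 = 0.230.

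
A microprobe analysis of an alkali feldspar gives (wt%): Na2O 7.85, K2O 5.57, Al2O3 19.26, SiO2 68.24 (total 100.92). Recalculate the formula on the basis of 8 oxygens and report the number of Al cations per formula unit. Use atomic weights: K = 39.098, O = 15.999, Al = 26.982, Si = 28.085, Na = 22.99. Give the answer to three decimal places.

0.999 Al apfu

7.85 wt% Na2O ÷ 61.979 g/mol = 0.12666 mol, giving 0.25332 Na and 0.12666 O.
5.57 wt% K2O ÷ 94.195 g/mol = 0.05913 mol, giving 0.11826 K and 0.05913 O.
19.26 wt% Al2O3 ÷ 101.961 g/mol = 0.18890 mol, giving 0.37780 Al and 0.56670 O.
68.24 wt% SiO2 ÷ 60.083 g/mol = 1.13576 mol, giving 1.13576 Si and 2.27152 O.
Oxygen sums to 3.02401; scaling by 8/3.02401 = 2.64549 puts the formula on 8 O.
Al: 0.37780 × 2.64549 = 0.999 atoms per formula unit.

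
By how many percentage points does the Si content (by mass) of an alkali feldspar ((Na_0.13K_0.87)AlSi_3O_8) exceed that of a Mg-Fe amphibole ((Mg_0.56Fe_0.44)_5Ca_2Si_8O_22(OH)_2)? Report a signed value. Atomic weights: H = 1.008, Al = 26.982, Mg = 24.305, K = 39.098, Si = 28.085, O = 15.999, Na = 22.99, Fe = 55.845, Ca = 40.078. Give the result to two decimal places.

5.02 percentage points

Si in (Na_0.13K_0.87)AlSi_3O_8: molar mass 276.233 g/mol; 3×28.085 = 84.255 g → 30.50 wt%.
Si in (Mg_0.56Fe_0.44)_5Ca_2Si_8O_22(OH)_2: molar mass 881.741 g/mol; 8×28.085 = 224.680 g → 25.48 wt%.
Difference = 30.50 − 25.48 = 5.02 percentage points.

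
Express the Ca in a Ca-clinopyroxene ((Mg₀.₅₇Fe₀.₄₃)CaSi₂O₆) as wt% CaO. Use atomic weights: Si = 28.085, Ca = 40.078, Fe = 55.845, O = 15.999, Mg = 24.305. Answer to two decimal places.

24.37 wt%

M((Mg₀.₅₇Fe₀.₄₃)CaSi₂O₆) = 230.109 g/mol; M(CaO) = 56.077 g/mol.
Moles CaO per formula unit = 1 Ca ÷ 1 = 1.0000.
CaO fraction = (1.0000 × 56.077) / 230.109 = 56.077/230.109 = 0.2437.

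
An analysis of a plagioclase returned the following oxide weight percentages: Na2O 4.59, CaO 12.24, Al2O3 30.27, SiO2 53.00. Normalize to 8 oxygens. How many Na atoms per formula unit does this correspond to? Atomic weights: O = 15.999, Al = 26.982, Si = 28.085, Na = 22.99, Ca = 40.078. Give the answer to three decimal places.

0.402 Na apfu

Na2O (M=61.979): mol = 0.07406; Na = 0.14812, O = 0.07406.
CaO (M=56.077): mol = 0.21827; Ca = 0.21827, O = 0.21827.
Al2O3 (M=101.961): mol = 0.29688; Al = 0.59376, O = 0.89064.
SiO2 (M=60.083): mol = 0.88211; Si = 0.88211, O = 1.76422.
ΣO = 2.94719; factor = 8/ΣO = 2.71445.
Na apfu = 0.14812 × 2.71445 = 0.402.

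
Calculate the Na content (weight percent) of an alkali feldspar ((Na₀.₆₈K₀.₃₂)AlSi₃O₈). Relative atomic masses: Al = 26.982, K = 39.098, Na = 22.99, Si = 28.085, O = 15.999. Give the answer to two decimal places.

5.85 weight percent

Molar mass of (Na₀.₆₈K₀.₃₂)AlSi₃O₈: 0.68·22.99 + 0.32·39.098 + 1·26.982 + 3·28.085 + 8·15.999 = 267.374 g/mol.
Mass of Na per formula unit: 0.68 × 22.99 = 15.633 g.
Weight fraction Na = 15.633 / 267.374 = 0.0585.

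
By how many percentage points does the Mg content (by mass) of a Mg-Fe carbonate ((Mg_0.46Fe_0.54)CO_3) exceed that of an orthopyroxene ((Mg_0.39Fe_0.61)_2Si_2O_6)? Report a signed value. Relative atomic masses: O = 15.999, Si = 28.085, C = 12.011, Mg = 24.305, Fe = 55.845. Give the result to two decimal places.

3.11 percentage points

First mineral: 11.180 g Mg in 101.345 g formula = 11.03 wt% Mg.
Second mineral: 18.958 g Mg in 239.253 g formula = 7.92 wt% Mg.
11.03% − 7.92% gives a difference of 3.11 percentage points.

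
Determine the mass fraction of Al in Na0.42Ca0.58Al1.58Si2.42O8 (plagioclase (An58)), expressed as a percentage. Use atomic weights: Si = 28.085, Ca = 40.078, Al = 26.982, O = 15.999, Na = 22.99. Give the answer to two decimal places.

15.70 wt%

Molar mass of Na0.42Ca0.58Al1.58Si2.42O8: 0.42×22.99 + 0.58×40.078 + 1.58×26.982 + 2.42×28.085 + 8×15.999 = 271.490 g/mol.
Mass of Al per formula unit: 1.58 × 26.982 = 42.632 g.
Weight fraction Al = 42.632 / 271.490 = 0.1570.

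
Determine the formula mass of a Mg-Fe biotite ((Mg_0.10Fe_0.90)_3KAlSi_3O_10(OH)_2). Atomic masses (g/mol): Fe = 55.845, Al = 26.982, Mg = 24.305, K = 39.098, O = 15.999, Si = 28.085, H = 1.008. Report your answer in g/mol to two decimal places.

502.41 g/mol

The formula mass is the sum 0.30(24.305) + 2.70(55.845) + 1(39.098) + 1(26.982) + 3(28.085) + 12(15.999) + 2(1.008).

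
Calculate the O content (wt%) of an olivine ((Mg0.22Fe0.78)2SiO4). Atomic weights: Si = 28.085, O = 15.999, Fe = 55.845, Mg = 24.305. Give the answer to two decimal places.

Molar mass of (Mg0.22Fe0.78)2SiO4: 0.44*24.305 + 1.56*55.845 + 1*28.085 + 4*15.999 = 189.893 g/mol.
Mass of O per formula unit: 4 × 15.999 = 63.996 g.
Weight fraction O = 63.996 / 189.893 = 0.3370.

33.70 wt%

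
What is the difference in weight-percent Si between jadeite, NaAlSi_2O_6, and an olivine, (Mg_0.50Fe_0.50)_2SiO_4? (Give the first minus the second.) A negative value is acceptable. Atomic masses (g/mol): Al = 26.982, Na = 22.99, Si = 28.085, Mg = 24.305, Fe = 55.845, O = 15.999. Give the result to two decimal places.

Si in NaAlSi_2O_6: molar mass 202.136 g/mol; 2×28.085 = 56.170 g → 27.79 wt%.
Si in (Mg_0.50Fe_0.50)_2SiO_4: molar mass 172.231 g/mol; 1×28.085 = 28.085 g → 16.31 wt%.
Difference = 27.79 − 16.31 = 11.48 percentage points.

11.48 percentage points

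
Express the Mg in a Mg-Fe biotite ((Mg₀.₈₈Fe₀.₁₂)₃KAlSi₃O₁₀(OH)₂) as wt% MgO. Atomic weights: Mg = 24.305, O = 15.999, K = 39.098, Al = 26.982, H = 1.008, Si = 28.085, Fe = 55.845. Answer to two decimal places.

M((Mg₀.₈₈Fe₀.₁₂)₃KAlSi₃O₁₀(OH)₂) = 428.608 g/mol; M(MgO) = 40.304 g/mol.
Moles MgO per formula unit = 2.64 Mg ÷ 1 = 2.6400.
MgO fraction = (2.6400 × 40.304) / 428.608 = 106.403/428.608 = 0.2483.

24.83 wt%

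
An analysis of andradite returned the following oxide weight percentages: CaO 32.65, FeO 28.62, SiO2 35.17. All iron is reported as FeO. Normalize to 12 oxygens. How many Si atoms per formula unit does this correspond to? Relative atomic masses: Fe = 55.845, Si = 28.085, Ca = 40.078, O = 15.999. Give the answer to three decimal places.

3.265 Si apfu

CaO (M=56.077): mol = 0.58224; Ca = 0.58224, O = 0.58224.
FeO (M=71.844): mol = 0.39836; Fe = 0.39836, O = 0.39836.
SiO2 (M=60.083): mol = 0.58536; Si = 0.58536, O = 1.17072.
ΣO = 2.15132; factor = 12/ΣO = 5.57797.
Si apfu = 0.58536 × 5.57797 = 3.265.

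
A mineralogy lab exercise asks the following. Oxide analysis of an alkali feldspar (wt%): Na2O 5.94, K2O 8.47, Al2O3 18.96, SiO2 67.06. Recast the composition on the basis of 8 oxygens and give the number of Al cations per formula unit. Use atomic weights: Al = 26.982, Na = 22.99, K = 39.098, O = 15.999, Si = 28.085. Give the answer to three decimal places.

Na2O (M=61.979): mol = 0.09584; Na = 0.19168, O = 0.09584.
K2O (M=94.195): mol = 0.08992; K = 0.17984, O = 0.08992.
Al2O3 (M=101.961): mol = 0.18595; Al = 0.37190, O = 0.55785.
SiO2 (M=60.083): mol = 1.11612; Si = 1.11612, O = 2.23224.
ΣO = 2.97585; factor = 8/ΣO = 2.68831.
Al apfu = 0.37190 × 2.68831 = 1.000.

1.000 Al apfu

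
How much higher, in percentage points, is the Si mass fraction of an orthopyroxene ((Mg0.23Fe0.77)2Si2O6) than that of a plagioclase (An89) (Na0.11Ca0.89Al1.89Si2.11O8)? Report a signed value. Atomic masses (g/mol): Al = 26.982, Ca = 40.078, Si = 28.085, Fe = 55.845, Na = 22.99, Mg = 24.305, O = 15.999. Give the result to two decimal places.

1.09 percentage points

M((Mg0.23Fe0.77)2Si2O6) = 249.346 g/mol, so wt% Si = 56.170/249.346 × 100 = 22.53%.
M(Na0.11Ca0.89Al1.89Si2.11O8) = 276.446 g/mol, so wt% Si = 59.259/276.446 × 100 = 21.44%.
22.53 − 21.44 = 1.09 pp.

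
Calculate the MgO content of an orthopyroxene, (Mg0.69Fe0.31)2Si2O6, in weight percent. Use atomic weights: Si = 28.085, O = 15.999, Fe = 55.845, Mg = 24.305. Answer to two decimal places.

25.24 wt%

Molar mass of (Mg0.69Fe0.31)2Si2O6 = 1.38·24.305 + 0.62·55.845 + 2·28.085 + 6·15.999 = 220.329 g/mol.
Each formula unit contains 1.38 Mg, equivalent to 1.38/1 = 1.3800 mol MgO.
M(MgO) = 1×24.305 + 1×15.999 = 40.304 g/mol.
Mass of MgO per formula unit = 1.3800 × 40.304 = 55.620 g.
MgO wt% = 55.620 / 220.329 × 100 = 25.24%.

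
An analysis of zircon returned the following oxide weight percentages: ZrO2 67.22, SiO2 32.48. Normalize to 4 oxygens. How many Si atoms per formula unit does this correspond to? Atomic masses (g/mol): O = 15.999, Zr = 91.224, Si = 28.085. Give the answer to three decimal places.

ZrO2 (M=123.222): mol = 0.54552; Zr = 0.54552, O = 1.09104.
SiO2 (M=60.083): mol = 0.54059; Si = 0.54059, O = 1.08118.
ΣO = 2.17222; factor = 4/ΣO = 1.84143.
Si apfu = 0.54059 × 1.84143 = 0.995.

0.995 Si apfu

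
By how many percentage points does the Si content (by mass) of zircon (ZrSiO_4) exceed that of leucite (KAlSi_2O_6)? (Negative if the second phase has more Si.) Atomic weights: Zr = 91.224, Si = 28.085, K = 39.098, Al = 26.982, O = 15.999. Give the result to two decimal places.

-10.42 percentage points

M(ZrSiO_4) = 183.305 g/mol, so wt% Si = 28.085/183.305 × 100 = 15.32%.
M(KAlSi_2O_6) = 218.244 g/mol, so wt% Si = 56.170/218.244 × 100 = 25.74%.
15.32 − 25.74 = -10.42 pp.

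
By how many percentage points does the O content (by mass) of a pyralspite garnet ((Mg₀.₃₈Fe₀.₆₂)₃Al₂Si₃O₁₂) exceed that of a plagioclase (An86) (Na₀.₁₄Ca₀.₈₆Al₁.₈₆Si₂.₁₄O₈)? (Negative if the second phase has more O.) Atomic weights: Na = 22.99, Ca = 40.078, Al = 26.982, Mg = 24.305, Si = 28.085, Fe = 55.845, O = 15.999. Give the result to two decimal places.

-4.80 percentage points

O in (Mg₀.₃₈Fe₀.₆₂)₃Al₂Si₃O₁₂: molar mass 461.786 g/mol; 12×15.999 = 191.988 g → 41.58 wt%.
O in Na₀.₁₄Ca₀.₈₆Al₁.₈₆Si₂.₁₄O₈: molar mass 275.966 g/mol; 8×15.999 = 127.992 g → 46.38 wt%.
Difference = 41.58 − 46.38 = -4.80 percentage points.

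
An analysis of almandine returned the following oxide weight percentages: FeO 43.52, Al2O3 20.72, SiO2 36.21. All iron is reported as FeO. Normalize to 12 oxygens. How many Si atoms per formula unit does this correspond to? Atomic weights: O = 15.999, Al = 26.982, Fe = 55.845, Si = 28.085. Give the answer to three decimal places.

2.988 Si apfu

43.52 wt% FeO ÷ 71.844 g/mol = 0.60576 mol, giving 0.60576 Fe and 0.60576 O.
20.72 wt% Al2O3 ÷ 101.961 g/mol = 0.20321 mol, giving 0.40642 Al and 0.60963 O.
36.21 wt% SiO2 ÷ 60.083 g/mol = 0.60267 mol, giving 0.60267 Si and 1.20534 O.
Oxygen sums to 2.42073; scaling by 12/2.42073 = 4.95718 puts the formula on 12 O.
Si: 0.60267 × 4.95718 = 2.988 atoms per formula unit.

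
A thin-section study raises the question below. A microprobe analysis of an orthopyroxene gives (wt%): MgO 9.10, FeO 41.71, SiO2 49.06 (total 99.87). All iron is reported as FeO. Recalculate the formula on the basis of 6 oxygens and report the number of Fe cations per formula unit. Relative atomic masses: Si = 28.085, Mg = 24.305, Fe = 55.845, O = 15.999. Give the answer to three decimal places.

MgO: 9.10/40.304 = 0.22578 mol → 0.22578 mol Mg, 0.22578 mol O.
FeO: 41.71/71.844 = 0.58056 mol → 0.58056 mol Fe, 0.58056 mol O.
SiO2: 49.06/60.083 = 0.81654 mol → 0.81654 mol Si, 1.63308 mol O.
Total oxygen = 2.43942 mol. Normalization factor = 6/2.43942 = 2.45960.
Fe per 6 O = 0.58056 × 2.45960 = 1.428.

1.428 Fe apfu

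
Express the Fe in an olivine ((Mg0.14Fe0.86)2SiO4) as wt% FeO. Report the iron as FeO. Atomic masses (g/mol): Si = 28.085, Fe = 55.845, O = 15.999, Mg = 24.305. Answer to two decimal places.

63.39 wt%

M((Mg0.14Fe0.86)2SiO4) = 194.940 g/mol; M(FeO) = 71.844 g/mol.
Moles FeO per formula unit = 1.72 Fe ÷ 1 = 1.7200.
FeO fraction = (1.7200 × 71.844) / 194.940 = 123.572/194.940 = 0.6339.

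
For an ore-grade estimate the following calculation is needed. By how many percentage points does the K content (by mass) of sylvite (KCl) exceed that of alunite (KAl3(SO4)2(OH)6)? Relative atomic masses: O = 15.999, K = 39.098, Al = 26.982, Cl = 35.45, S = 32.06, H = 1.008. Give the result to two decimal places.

43.01 percentage points

M(KCl) = 74.548 g/mol, so wt% K = 39.098/74.548 × 100 = 52.45%.
M(KAl3(SO4)2(OH)6) = 414.198 g/mol, so wt% K = 39.098/414.198 × 100 = 9.44%.
52.45 − 9.44 = 43.01 pp.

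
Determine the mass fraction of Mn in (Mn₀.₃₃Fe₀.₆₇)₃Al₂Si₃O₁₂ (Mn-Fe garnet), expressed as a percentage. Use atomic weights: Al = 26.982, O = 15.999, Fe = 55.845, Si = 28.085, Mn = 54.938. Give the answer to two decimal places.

10.95 mass %

Molar mass of (Mn₀.₃₃Fe₀.₆₇)₃Al₂Si₃O₁₂: 0.99·54.938 + 2.01·55.845 + 2·26.982 + 3·28.085 + 12·15.999 = 496.844 g/mol.
Mass of Mn per formula unit: 0.99 × 54.938 = 54.389 g.
Weight fraction Mn = 54.389 / 496.844 = 0.1095.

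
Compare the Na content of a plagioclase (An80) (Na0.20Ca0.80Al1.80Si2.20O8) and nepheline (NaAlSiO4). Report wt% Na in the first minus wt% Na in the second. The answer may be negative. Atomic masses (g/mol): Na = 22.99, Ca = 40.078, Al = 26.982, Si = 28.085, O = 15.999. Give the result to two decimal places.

M(Na0.20Ca0.80Al1.80Si2.20O8) = 275.007 g/mol, so wt% Na = 4.598/275.007 × 100 = 1.67%.
M(NaAlSiO4) = 142.053 g/mol, so wt% Na = 22.990/142.053 × 100 = 16.18%.
1.67 − 16.18 = -14.51 pp.

-14.51 percentage points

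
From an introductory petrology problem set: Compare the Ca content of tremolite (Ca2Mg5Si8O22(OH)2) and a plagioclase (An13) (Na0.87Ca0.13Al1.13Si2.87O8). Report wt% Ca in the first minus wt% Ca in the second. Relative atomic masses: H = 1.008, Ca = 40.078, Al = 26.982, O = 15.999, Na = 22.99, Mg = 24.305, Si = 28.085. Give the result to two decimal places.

7.90 percentage points

Ca in Ca2Mg5Si8O22(OH)2: molar mass 812.353 g/mol; 2×40.078 = 80.156 g → 9.87 wt%.
Ca in Na0.87Ca0.13Al1.13Si2.87O8: molar mass 264.297 g/mol; 0.13×40.078 = 5.210 g → 1.97 wt%.
Difference = 9.87 − 1.97 = 7.90 percentage points.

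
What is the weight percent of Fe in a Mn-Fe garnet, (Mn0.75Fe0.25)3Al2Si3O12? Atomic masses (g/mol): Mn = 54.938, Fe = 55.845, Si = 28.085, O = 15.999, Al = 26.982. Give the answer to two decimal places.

8.45 weight percent

Molar mass of (Mn0.75Fe0.25)3Al2Si3O12: 2.25*54.938 + 0.75*55.845 + 2*26.982 + 3*28.085 + 12*15.999 = 495.701 g/mol.
Mass of Fe per formula unit: 0.75 × 55.845 = 41.884 g.
Weight fraction Fe = 41.884 / 495.701 = 0.0845.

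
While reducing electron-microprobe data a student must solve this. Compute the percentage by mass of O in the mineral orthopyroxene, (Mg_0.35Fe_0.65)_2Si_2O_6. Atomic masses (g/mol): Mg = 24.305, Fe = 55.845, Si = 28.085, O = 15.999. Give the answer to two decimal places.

39.70 weight percent

M((Mg_0.35Fe_0.65)_2Si_2O_6) = 241.776 g/mol.
O contributes 6 × 15.999 = 95.994 g per mole.
95.994/241.776 = 0.3970 → 39.70%.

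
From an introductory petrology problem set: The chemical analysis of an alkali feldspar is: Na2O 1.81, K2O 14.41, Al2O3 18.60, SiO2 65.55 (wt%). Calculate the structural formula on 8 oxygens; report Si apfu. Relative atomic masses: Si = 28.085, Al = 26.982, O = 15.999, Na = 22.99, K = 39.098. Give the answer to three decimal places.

2.998 Si apfu

Na2O (M=61.979): mol = 0.02920; Na = 0.05840, O = 0.02920.
K2O (M=94.195): mol = 0.15298; K = 0.30596, O = 0.15298.
Al2O3 (M=101.961): mol = 0.18242; Al = 0.36484, O = 0.54726.
SiO2 (M=60.083): mol = 1.09099; Si = 1.09099, O = 2.18198.
ΣO = 2.91142; factor = 8/ΣO = 2.74780.
Si apfu = 1.09099 × 2.74780 = 2.998.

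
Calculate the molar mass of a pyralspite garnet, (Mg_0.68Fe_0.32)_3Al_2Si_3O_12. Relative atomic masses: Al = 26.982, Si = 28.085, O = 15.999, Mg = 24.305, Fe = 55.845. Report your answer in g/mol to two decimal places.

433.40 g/mol

The formula mass is the sum 2.04×24.305 + 0.96×55.845 + 2×26.982 + 3×28.085 + 12×15.999.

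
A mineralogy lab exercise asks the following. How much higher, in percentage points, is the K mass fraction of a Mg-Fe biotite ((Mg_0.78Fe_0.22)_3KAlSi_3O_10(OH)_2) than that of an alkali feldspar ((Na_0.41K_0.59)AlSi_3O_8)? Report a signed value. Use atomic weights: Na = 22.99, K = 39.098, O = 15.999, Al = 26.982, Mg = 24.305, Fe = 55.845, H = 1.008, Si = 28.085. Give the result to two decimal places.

K in (Mg_0.78Fe_0.22)_3KAlSi_3O_10(OH)_2: molar mass 438.070 g/mol; 1×39.098 = 39.098 g → 8.93 wt%.
K in (Na_0.41K_0.59)AlSi_3O_8: molar mass 271.723 g/mol; 0.59×39.098 = 23.068 g → 8.49 wt%.
Difference = 8.93 − 8.49 = 0.44 percentage points.

0.44 percentage points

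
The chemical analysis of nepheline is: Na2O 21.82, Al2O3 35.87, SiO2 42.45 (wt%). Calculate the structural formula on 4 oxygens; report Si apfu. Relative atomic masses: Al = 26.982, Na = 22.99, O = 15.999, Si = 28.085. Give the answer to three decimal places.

Na2O: 21.82/61.979 = 0.35205 mol → 0.70410 mol Na, 0.35205 mol O.
Al2O3: 35.87/101.961 = 0.35180 mol → 0.70360 mol Al, 1.05540 mol O.
SiO2: 42.45/60.083 = 0.70652 mol → 0.70652 mol Si, 1.41304 mol O.
Total oxygen = 2.82049 mol. Normalization factor = 4/2.82049 = 1.41819.
Si per 4 O = 0.70652 × 1.41819 = 1.002.

1.002 Si apfu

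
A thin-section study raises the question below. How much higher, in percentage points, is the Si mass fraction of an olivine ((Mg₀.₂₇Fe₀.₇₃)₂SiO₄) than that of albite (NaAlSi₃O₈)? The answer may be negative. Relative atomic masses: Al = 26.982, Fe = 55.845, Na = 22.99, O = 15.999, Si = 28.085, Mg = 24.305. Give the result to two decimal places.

-17.09 percentage points

M((Mg₀.₂₇Fe₀.₇₃)₂SiO₄) = 186.739 g/mol, so wt% Si = 28.085/186.739 × 100 = 15.04%.
M(NaAlSi₃O₈) = 262.219 g/mol, so wt% Si = 84.255/262.219 × 100 = 32.13%.
15.04 − 32.13 = -17.09 pp.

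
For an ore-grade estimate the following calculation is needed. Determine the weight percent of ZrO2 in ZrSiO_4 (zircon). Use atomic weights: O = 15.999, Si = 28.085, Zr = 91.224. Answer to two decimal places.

Formula mass = 183.305 g/mol.
1 Zr → 1.0000 mol ZrO2 per formula unit; M(ZrO2) = 123.222, so ZrO2 mass = 123.222 g.
123.222/183.305 × 100 = 67.22 wt%.

67.22 wt%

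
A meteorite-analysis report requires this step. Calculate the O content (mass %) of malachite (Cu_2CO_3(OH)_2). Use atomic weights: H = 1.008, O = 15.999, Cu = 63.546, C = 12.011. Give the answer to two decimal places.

Formula mass = 2×63.546 + 1×12.011 + 5×15.999 + 2×1.008 = 221.114 g/mol, of which 79.995 g is O.
So O makes up 79.995/221.114 = 0.3618 of the mass, i.e. 36.18%.

36.18 mass %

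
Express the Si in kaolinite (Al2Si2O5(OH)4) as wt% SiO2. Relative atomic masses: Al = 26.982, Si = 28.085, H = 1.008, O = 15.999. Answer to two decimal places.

Molar mass of Al2Si2O5(OH)4 = 2*26.982 + 2*28.085 + 9*15.999 + 4*1.008 = 258.157 g/mol.
Each formula unit contains 2 Si, equivalent to 2/1 = 2.0000 mol SiO2.
M(SiO2) = 1×28.085 + 2×15.999 = 60.083 g/mol.
Mass of SiO2 per formula unit = 2.0000 × 60.083 = 120.166 g.
SiO2 wt% = 120.166 / 258.157 × 100 = 46.55%.

46.55 wt%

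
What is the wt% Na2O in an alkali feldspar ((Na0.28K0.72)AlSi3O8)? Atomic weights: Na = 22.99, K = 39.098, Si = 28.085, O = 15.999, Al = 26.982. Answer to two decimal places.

3.17 wt%

M((Na0.28K0.72)AlSi3O8) = 273.817 g/mol; M(Na2O) = 61.979 g/mol.
Moles Na2O per formula unit = 0.28 Na ÷ 2 = 0.1400.
Na2O fraction = (0.1400 × 61.979) / 273.817 = 8.677/273.817 = 0.0317.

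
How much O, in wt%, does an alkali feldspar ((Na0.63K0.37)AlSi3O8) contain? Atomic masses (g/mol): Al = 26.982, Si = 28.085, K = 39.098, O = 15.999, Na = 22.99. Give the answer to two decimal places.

M((Na0.63K0.37)AlSi3O8) = 268.179 g/mol.
O contributes 8 × 15.999 = 127.992 g per mole.
127.992/268.179 = 0.4773 → 47.73%.

47.73 wt%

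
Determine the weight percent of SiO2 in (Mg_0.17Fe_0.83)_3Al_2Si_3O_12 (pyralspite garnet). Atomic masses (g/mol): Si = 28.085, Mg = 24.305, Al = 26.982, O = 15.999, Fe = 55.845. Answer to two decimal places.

Molar mass of (Mg_0.17Fe_0.83)_3Al_2Si_3O_12 = 0.51*24.305 + 2.49*55.845 + 2*26.982 + 3*28.085 + 12*15.999 = 481.657 g/mol.
Each formula unit contains 3 Si, equivalent to 3/1 = 3.0000 mol SiO2.
M(SiO2) = 1×28.085 + 2×15.999 = 60.083 g/mol.
Mass of SiO2 per formula unit = 3.0000 × 60.083 = 180.249 g.
SiO2 wt% = 180.249 / 481.657 × 100 = 37.42%.

37.42 wt%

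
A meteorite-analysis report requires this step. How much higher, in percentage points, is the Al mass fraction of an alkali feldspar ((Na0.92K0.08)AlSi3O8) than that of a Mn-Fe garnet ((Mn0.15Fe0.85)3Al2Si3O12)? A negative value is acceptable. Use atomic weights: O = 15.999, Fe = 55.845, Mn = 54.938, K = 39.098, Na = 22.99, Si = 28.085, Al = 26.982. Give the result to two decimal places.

First mineral: 26.982 g Al in 263.508 g formula = 10.24 wt% Al.
Second mineral: 53.964 g Al in 497.334 g formula = 10.85 wt% Al.
10.24% − 10.85% gives a difference of -0.61 percentage points.

-0.61 percentage points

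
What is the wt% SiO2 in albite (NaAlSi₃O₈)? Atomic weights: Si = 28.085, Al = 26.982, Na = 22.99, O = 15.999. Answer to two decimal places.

68.74 wt%

M(NaAlSi₃O₈) = 262.219 g/mol; M(SiO2) = 60.083 g/mol.
Moles SiO2 per formula unit = 3 Si ÷ 1 = 3.0000.
SiO2 fraction = (3.0000 × 60.083) / 262.219 = 180.249/262.219 = 0.6874.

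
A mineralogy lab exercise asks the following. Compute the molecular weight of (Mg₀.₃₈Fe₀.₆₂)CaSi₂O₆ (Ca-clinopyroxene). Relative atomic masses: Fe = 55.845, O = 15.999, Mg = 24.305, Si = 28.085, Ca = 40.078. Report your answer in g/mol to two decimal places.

236.10 g/mol

M = 0.38·24.305 + 0.62·55.845 + 1·40.078 + 2·28.085 + 6·15.999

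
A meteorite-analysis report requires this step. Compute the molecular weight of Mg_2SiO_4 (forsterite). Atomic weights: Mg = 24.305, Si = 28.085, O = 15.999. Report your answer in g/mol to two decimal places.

140.69 g/mol

The formula mass is the sum 2·24.305 + 1·28.085 + 4·15.999.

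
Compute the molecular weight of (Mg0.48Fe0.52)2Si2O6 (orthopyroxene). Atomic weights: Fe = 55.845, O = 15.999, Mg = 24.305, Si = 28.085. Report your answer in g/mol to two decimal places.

Mg: 0.96 × 24.305 = 23.3328
Fe: 1.04 × 55.845 = 58.0788
Si: 2 × 28.085 = 56.1700
O: 6 × 15.999 = 95.9940
Summing the contributions gives the formula mass.

233.58 g/mol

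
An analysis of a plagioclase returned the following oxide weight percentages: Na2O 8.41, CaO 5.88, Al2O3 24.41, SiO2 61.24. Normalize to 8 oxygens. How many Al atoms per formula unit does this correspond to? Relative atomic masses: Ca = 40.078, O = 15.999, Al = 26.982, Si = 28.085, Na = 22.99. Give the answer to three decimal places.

8.41 wt% Na2O ÷ 61.979 g/mol = 0.13569 mol, giving 0.27138 Na and 0.13569 O.
5.88 wt% CaO ÷ 56.077 g/mol = 0.10486 mol, giving 0.10486 Ca and 0.10486 O.
24.41 wt% Al2O3 ÷ 101.961 g/mol = 0.23941 mol, giving 0.47882 Al and 0.71823 O.
61.24 wt% SiO2 ÷ 60.083 g/mol = 1.01926 mol, giving 1.01926 Si and 2.03852 O.
Oxygen sums to 2.99730; scaling by 8/2.99730 = 2.66907 puts the formula on 8 O.
Al: 0.47882 × 2.66907 = 1.278 atoms per formula unit.

1.278 Al apfu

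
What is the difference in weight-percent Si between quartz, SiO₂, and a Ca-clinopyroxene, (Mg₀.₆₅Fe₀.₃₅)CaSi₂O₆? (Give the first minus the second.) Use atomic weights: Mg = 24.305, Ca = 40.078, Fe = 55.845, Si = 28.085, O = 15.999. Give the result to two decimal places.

M(SiO₂) = 60.083 g/mol, so wt% Si = 28.085/60.083 × 100 = 46.74%.
M((Mg₀.₆₅Fe₀.₃₅)CaSi₂O₆) = 227.586 g/mol, so wt% Si = 56.170/227.586 × 100 = 24.68%.
46.74 − 24.68 = 22.06 pp.

22.06 percentage points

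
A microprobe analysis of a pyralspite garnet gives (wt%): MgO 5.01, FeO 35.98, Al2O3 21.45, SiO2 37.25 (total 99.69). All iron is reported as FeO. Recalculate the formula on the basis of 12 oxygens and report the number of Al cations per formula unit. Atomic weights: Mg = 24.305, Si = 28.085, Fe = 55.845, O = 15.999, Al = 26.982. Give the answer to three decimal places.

MgO: 5.01/40.304 = 0.12431 mol → 0.12431 mol Mg, 0.12431 mol O.
FeO: 35.98/71.844 = 0.50081 mol → 0.50081 mol Fe, 0.50081 mol O.
Al2O3: 21.45/101.961 = 0.21037 mol → 0.42074 mol Al, 0.63111 mol O.
SiO2: 37.25/60.083 = 0.61998 mol → 0.61998 mol Si, 1.23996 mol O.
Total oxygen = 2.49619 mol. Normalization factor = 12/2.49619 = 4.80733.
Al per 12 O = 0.42074 × 4.80733 = 2.023.

2.023 Al apfu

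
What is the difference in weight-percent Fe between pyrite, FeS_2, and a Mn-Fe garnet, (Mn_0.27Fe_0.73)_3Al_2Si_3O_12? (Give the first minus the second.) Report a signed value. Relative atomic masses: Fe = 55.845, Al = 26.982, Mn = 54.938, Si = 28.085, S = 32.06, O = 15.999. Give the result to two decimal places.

Fe in FeS_2: molar mass 119.965 g/mol; 1×55.845 = 55.845 g → 46.55 wt%.
Fe in (Mn_0.27Fe_0.73)_3Al_2Si_3O_12: molar mass 497.007 g/mol; 2.19×55.845 = 122.301 g → 24.61 wt%.
Difference = 46.55 − 24.61 = 21.94 percentage points.

21.94 percentage points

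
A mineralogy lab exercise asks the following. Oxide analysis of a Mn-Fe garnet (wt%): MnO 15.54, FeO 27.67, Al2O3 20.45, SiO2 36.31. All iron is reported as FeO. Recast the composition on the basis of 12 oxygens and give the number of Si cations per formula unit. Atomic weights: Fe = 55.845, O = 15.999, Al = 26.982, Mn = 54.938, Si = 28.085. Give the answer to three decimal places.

3.003 Si apfu

MnO: 15.54/70.937 = 0.21907 mol → 0.21907 mol Mn, 0.21907 mol O.
FeO: 27.67/71.844 = 0.38514 mol → 0.38514 mol Fe, 0.38514 mol O.
Al2O3: 20.45/101.961 = 0.20057 mol → 0.40114 mol Al, 0.60171 mol O.
SiO2: 36.31/60.083 = 0.60433 mol → 0.60433 mol Si, 1.20866 mol O.
Total oxygen = 2.41458 mol. Normalization factor = 12/2.41458 = 4.96981.
Si per 12 O = 0.60433 × 4.96981 = 3.003.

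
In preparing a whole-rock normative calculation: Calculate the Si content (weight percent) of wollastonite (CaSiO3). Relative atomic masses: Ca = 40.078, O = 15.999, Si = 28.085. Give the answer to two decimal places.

M(CaSiO3) = 116.160 g/mol.
Si contributes 1 × 28.085 = 28.085 g per mole.
28.085/116.160 = 0.2418 → 24.18%.

24.18 weight percent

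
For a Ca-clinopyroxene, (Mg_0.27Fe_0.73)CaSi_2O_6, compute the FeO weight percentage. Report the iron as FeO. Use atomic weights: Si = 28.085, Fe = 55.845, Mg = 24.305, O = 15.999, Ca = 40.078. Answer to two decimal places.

Molar mass of (Mg_0.27Fe_0.73)CaSi_2O_6 = 0.27×24.305 + 0.73×55.845 + 1×40.078 + 2×28.085 + 6×15.999 = 239.571 g/mol.
Each formula unit contains 0.73 Fe, equivalent to 0.73/1 = 0.7300 mol FeO.
M(FeO) = 1×55.845 + 1×15.999 = 71.844 g/mol.
Mass of FeO per formula unit = 0.7300 × 71.844 = 52.446 g.
FeO wt% = 52.446 / 239.571 × 100 = 21.89%.

21.89 wt%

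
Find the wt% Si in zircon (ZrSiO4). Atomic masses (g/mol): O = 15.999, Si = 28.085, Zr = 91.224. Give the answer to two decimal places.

Molar mass of ZrSiO4: 1·91.224 + 1·28.085 + 4·15.999 = 183.305 g/mol.
Mass of Si per formula unit: 1 × 28.085 = 28.085 g.
Weight fraction Si = 28.085 / 183.305 = 0.1532.

15.32 weight percent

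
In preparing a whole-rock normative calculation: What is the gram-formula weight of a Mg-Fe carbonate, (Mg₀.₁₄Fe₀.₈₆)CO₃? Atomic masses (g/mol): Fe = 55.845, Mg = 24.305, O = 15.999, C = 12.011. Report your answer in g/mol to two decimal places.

111.44 g/mol

Mg: 0.14 × 24.305 = 3.4027
Fe: 0.86 × 55.845 = 48.0267
C: 1 × 12.011 = 12.0110
O: 3 × 15.999 = 47.9970
Summing the contributions gives the formula mass.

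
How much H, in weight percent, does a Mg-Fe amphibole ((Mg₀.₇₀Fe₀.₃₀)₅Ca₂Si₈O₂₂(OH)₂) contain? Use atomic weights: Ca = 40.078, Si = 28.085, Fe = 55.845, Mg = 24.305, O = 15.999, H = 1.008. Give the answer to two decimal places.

Molar mass of (Mg₀.₇₀Fe₀.₃₀)₅Ca₂Si₈O₂₂(OH)₂: 3.50*24.305 + 1.50*55.845 + 2*40.078 + 8*28.085 + 24*15.999 + 2*1.008 = 859.663 g/mol.
Mass of H per formula unit: 2 × 1.008 = 2.016 g.
Weight fraction H = 2.016 / 859.663 = 0.0023.

0.23 weight percent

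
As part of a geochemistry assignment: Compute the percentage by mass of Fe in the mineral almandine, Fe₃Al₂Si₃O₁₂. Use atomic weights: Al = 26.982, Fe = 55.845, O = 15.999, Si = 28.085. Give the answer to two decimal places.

M(Fe₃Al₂Si₃O₁₂) = 497.742 g/mol.
Fe contributes 3 × 55.845 = 167.535 g per mole.
167.535/497.742 = 0.3366 → 33.66%.

33.66 wt%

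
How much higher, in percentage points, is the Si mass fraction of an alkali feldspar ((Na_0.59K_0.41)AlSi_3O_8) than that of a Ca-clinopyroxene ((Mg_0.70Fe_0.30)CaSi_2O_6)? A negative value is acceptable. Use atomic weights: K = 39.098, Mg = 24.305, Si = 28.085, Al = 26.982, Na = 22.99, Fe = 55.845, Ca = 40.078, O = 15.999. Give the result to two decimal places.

Si in (Na_0.59K_0.41)AlSi_3O_8: molar mass 268.823 g/mol; 3×28.085 = 84.255 g → 31.34 wt%.
Si in (Mg_0.70Fe_0.30)CaSi_2O_6: molar mass 226.009 g/mol; 2×28.085 = 56.170 g → 24.85 wt%.
Difference = 31.34 − 24.85 = 6.49 percentage points.

6.49 percentage points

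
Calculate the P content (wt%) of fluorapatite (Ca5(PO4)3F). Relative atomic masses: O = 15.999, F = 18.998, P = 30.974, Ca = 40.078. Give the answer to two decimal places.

18.43 wt%

Molar mass of Ca5(PO4)3F: 5×40.078 + 3×30.974 + 12×15.999 + 1×18.998 = 504.298 g/mol.
Mass of P per formula unit: 3 × 30.974 = 92.922 g.
Weight fraction P = 92.922 / 504.298 = 0.1843.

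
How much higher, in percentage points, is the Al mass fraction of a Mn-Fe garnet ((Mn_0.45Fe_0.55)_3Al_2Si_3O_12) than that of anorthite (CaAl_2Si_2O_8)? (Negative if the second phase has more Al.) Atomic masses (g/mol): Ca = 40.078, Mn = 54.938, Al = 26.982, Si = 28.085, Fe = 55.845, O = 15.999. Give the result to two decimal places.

M((Mn_0.45Fe_0.55)_3Al_2Si_3O_12) = 496.518 g/mol, so wt% Al = 53.964/496.518 × 100 = 10.87%.
M(CaAl_2Si_2O_8) = 278.204 g/mol, so wt% Al = 53.964/278.204 × 100 = 19.40%.
10.87 − 19.40 = -8.53 pp.

-8.53 percentage points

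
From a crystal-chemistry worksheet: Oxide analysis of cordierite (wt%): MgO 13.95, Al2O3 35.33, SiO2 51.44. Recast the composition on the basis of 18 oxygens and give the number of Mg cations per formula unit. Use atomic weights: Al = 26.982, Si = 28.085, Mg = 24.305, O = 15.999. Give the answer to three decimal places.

13.95 wt% MgO ÷ 40.304 g/mol = 0.34612 mol, giving 0.34612 Mg and 0.34612 O.
35.33 wt% Al2O3 ÷ 101.961 g/mol = 0.34651 mol, giving 0.69302 Al and 1.03953 O.
51.44 wt% SiO2 ÷ 60.083 g/mol = 0.85615 mol, giving 0.85615 Si and 1.71230 O.
Oxygen sums to 3.09795; scaling by 18/3.09795 = 5.81029 puts the formula on 18 O.
Mg: 0.34612 × 5.81029 = 2.011 atoms per formula unit.

2.011 Mg apfu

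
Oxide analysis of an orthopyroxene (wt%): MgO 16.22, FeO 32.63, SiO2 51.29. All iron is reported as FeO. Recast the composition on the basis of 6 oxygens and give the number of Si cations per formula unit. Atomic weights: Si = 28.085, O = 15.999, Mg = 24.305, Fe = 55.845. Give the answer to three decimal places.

MgO: 16.22/40.304 = 0.40244 mol → 0.40244 mol Mg, 0.40244 mol O.
FeO: 32.63/71.844 = 0.45418 mol → 0.45418 mol Fe, 0.45418 mol O.
SiO2: 51.29/60.083 = 0.85365 mol → 0.85365 mol Si, 1.70730 mol O.
Total oxygen = 2.56392 mol. Normalization factor = 6/2.56392 = 2.34017.
Si per 6 O = 0.85365 × 2.34017 = 1.998.

1.998 Si apfu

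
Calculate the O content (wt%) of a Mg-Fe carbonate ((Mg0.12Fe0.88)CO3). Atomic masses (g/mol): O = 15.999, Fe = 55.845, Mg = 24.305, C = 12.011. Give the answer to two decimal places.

Molar mass of (Mg0.12Fe0.88)CO3: 0.12×24.305 + 0.88×55.845 + 1×12.011 + 3×15.999 = 112.068 g/mol.
Mass of O per formula unit: 3 × 15.999 = 47.997 g.
Weight fraction O = 47.997 / 112.068 = 0.4283.

42.83 wt%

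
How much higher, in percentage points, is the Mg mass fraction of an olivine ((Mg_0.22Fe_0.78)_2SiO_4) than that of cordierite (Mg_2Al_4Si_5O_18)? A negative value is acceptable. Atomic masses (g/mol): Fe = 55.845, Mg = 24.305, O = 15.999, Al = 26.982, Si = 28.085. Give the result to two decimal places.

M((Mg_0.22Fe_0.78)_2SiO_4) = 189.893 g/mol, so wt% Mg = 10.694/189.893 × 100 = 5.63%.
M(Mg_2Al_4Si_5O_18) = 584.945 g/mol, so wt% Mg = 48.610/584.945 × 100 = 8.31%.
5.63 − 8.31 = -2.68 pp.

-2.68 percentage points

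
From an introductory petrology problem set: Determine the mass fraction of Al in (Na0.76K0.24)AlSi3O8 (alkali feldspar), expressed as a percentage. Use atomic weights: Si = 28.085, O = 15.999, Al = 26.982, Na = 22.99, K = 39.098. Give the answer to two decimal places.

10.14 mass %

Formula mass = 0.76·22.99 + 0.24·39.098 + 1·26.982 + 3·28.085 + 8·15.999 = 266.085 g/mol, of which 26.982 g is Al.
So Al makes up 26.982/266.085 = 0.1014 of the mass, i.e. 10.14%.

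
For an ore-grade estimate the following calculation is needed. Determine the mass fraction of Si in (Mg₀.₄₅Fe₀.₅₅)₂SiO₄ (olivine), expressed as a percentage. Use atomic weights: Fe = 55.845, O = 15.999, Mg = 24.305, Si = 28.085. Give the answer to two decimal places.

16.01 weight percent

Molar mass of (Mg₀.₄₅Fe₀.₅₅)₂SiO₄: 0.90*24.305 + 1.10*55.845 + 1*28.085 + 4*15.999 = 175.385 g/mol.
Mass of Si per formula unit: 1 × 28.085 = 28.085 g.
Weight fraction Si = 28.085 / 175.385 = 0.1601.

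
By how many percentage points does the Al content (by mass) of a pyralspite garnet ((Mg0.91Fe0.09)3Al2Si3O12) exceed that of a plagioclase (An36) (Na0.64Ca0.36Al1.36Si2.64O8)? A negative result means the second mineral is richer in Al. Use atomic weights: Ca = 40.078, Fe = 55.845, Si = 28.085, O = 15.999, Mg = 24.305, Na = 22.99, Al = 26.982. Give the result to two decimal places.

-0.58 percentage points

M((Mg0.91Fe0.09)3Al2Si3O12) = 411.638 g/mol, so wt% Al = 53.964/411.638 × 100 = 13.11%.
M(Na0.64Ca0.36Al1.36Si2.64O8) = 267.974 g/mol, so wt% Al = 36.696/267.974 × 100 = 13.69%.
13.11 − 13.69 = -0.58 pp.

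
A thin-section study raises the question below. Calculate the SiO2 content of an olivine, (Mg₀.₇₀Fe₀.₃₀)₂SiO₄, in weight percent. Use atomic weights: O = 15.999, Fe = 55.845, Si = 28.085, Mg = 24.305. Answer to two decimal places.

37.64 wt%

M((Mg₀.₇₀Fe₀.₃₀)₂SiO₄) = 159.615 g/mol; M(SiO2) = 60.083 g/mol.
Moles SiO2 per formula unit = 1 Si ÷ 1 = 1.0000.
SiO2 fraction = (1.0000 × 60.083) / 159.615 = 60.083/159.615 = 0.3764.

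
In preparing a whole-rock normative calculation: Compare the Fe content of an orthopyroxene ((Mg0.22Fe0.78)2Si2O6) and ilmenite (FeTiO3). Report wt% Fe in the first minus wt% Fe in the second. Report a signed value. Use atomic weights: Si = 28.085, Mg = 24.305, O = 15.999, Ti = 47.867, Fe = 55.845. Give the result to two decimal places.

-1.96 percentage points

M((Mg0.22Fe0.78)2Si2O6) = 249.976 g/mol, so wt% Fe = 87.118/249.976 × 100 = 34.85%.
M(FeTiO3) = 151.709 g/mol, so wt% Fe = 55.845/151.709 × 100 = 36.81%.
34.85 − 36.81 = -1.96 pp.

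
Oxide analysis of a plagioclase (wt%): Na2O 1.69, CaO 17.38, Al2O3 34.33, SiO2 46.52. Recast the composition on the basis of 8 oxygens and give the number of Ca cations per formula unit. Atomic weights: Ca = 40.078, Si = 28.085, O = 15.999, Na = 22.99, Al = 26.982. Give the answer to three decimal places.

Na2O: 1.69/61.979 = 0.02727 mol → 0.05454 mol Na, 0.02727 mol O.
CaO: 17.38/56.077 = 0.30993 mol → 0.30993 mol Ca, 0.30993 mol O.
Al2O3: 34.33/101.961 = 0.33670 mol → 0.67340 mol Al, 1.01010 mol O.
SiO2: 46.52/60.083 = 0.77426 mol → 0.77426 mol Si, 1.54852 mol O.
Total oxygen = 2.89582 mol. Normalization factor = 8/2.89582 = 2.76260.
Ca per 8 O = 0.30993 × 2.76260 = 0.856.

0.856 Ca apfu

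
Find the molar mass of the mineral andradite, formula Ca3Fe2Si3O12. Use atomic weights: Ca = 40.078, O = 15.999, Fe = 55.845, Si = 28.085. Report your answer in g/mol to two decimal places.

M = 3×40.078 + 2×55.845 + 3×28.085 + 12×15.999

508.17 g/mol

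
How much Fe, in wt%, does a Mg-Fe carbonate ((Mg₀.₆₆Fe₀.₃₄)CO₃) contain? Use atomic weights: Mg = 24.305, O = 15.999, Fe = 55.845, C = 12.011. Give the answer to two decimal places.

Formula mass = 0.66*24.305 + 0.34*55.845 + 1*12.011 + 3*15.999 = 95.037 g/mol, of which 18.987 g is Fe.
So Fe makes up 18.987/95.037 = 0.1998 of the mass, i.e. 19.98%.

19.98 wt%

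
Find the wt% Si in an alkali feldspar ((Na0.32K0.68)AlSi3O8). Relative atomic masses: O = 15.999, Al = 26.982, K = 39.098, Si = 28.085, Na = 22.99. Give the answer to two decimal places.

30.84 mass %

M((Na0.32K0.68)AlSi3O8) = 273.172 g/mol.
Si contributes 3 × 28.085 = 84.255 g per mole.
84.255/273.172 = 0.3084 → 30.84%.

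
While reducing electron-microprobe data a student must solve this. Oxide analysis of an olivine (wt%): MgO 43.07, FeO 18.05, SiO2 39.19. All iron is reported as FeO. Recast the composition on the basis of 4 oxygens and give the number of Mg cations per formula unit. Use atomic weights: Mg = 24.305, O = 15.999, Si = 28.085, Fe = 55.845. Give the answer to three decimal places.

1.629 Mg apfu

MgO: 43.07/40.304 = 1.06863 mol → 1.06863 mol Mg, 1.06863 mol O.
FeO: 18.05/71.844 = 0.25124 mol → 0.25124 mol Fe, 0.25124 mol O.
SiO2: 39.19/60.083 = 0.65226 mol → 0.65226 mol Si, 1.30452 mol O.
Total oxygen = 2.62439 mol. Normalization factor = 4/2.62439 = 1.52416.
Mg per 4 O = 1.06863 × 1.52416 = 1.629.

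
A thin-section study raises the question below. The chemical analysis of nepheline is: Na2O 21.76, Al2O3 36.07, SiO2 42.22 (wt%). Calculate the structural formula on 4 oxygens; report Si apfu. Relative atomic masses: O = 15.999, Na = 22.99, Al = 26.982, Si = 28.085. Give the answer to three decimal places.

Na2O: 21.76/61.979 = 0.35109 mol → 0.70218 mol Na, 0.35109 mol O.
Al2O3: 36.07/101.961 = 0.35376 mol → 0.70752 mol Al, 1.06128 mol O.
SiO2: 42.22/60.083 = 0.70269 mol → 0.70269 mol Si, 1.40538 mol O.
Total oxygen = 2.81775 mol. Normalization factor = 4/2.81775 = 1.41957.
Si per 4 O = 0.70269 × 1.41957 = 0.998.

0.998 Si apfu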